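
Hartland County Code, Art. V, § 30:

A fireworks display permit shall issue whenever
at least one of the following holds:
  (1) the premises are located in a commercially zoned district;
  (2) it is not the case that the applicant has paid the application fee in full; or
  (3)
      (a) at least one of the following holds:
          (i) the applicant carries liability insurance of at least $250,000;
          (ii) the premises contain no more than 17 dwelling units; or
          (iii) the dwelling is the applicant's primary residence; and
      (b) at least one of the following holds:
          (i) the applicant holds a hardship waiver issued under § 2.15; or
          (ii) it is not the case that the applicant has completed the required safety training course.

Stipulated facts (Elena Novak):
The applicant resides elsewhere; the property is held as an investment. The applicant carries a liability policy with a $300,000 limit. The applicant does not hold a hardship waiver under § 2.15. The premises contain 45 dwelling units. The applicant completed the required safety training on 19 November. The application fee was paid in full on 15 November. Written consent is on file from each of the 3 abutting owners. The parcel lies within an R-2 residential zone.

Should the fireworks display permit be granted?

(1) commercially zoned — fails.
(2) not (fee paid) — not satisfied.
(i) insurance ≥ $250,000 — holds.
(ii) ≤ 17 units — not satisfied.
(iii) primary residence — not satisfied.
(a) = T OR F OR F = true.
(i) hardship waiver — not met.
(ii) not (safety training) — fails.
(b): F OR F → false.
So (3) is not satisfied (T AND F).
Overall: F OR F OR F → false.

No — denied.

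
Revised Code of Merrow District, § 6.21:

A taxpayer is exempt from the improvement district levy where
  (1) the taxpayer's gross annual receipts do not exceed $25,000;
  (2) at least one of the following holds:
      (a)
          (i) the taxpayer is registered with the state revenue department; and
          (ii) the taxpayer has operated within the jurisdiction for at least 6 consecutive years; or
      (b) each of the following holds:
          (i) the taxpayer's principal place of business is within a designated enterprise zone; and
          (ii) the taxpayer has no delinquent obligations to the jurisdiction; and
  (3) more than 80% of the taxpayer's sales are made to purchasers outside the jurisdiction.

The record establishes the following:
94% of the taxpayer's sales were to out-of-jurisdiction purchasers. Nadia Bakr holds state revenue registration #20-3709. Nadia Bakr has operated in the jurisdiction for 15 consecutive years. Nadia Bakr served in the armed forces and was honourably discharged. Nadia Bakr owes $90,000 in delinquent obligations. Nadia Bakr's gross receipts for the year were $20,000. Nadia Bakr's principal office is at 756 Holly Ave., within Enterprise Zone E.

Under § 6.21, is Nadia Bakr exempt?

Yes — exempt.

(1) receipts ≤ $25,000 — met.
(i) state-registered — met.
(ii) ≥ 6 yrs in jurisdiction — holds.
(a): T AND T → true.
(i) in enterprise zone — met.
(ii) no delinquency — not met.
So (b) is not satisfied (T AND F).
(2) = T OR F = true.
(3) >80% out-of-jur. sales — satisfied.
So Overall is satisfied (T AND T AND T).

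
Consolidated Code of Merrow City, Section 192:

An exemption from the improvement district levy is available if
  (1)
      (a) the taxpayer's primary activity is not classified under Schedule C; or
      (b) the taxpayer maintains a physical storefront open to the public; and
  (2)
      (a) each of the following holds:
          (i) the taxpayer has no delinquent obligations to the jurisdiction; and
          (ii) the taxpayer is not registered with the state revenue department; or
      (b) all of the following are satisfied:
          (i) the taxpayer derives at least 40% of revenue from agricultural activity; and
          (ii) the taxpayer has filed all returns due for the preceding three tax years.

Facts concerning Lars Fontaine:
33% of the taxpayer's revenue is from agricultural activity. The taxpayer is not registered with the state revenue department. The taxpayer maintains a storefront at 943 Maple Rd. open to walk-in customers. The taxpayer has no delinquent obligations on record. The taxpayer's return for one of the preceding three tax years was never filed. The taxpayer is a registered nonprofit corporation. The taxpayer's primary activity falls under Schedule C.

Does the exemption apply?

Yes — exempt.

(a) not (Schedule C activity) — not satisfied.
(b) has storefront — satisfied.
(1) = F OR T = true.
(i) no delinquency — satisfied.
(ii) not (state-registered) — satisfied.
So (a) is satisfied (T AND T).
(i) ≥40% agricultural — not satisfied.
(ii) returns current — fails.
So (b) is not satisfied (F AND F).
(2): T OR F → true.
Overall: T AND T → true.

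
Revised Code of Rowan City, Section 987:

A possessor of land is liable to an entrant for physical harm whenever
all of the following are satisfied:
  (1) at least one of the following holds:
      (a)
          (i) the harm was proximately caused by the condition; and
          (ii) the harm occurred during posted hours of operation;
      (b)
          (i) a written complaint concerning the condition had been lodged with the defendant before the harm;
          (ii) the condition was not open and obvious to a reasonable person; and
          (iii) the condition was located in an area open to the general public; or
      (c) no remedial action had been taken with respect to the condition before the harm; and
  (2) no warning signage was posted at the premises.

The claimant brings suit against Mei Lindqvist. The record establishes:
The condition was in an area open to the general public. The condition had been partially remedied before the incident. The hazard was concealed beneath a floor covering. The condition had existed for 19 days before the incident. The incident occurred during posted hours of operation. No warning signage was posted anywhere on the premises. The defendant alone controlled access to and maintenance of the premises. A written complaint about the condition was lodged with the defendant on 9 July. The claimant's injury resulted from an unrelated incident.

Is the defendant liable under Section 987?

(i) proximate cause — not met.
(ii) during posted hours — holds.
(a): F AND T → false.
(i) complaint lodged — satisfied.
(ii) not open/obvious — satisfied.
(iii) public area — holds.
So (b) is satisfied (T AND T AND T).
(c) no remedial action — not satisfied.
(1): F OR T OR F → true.
(2) no signage posted — met.
Overall: T AND T → true.

Yes — liable.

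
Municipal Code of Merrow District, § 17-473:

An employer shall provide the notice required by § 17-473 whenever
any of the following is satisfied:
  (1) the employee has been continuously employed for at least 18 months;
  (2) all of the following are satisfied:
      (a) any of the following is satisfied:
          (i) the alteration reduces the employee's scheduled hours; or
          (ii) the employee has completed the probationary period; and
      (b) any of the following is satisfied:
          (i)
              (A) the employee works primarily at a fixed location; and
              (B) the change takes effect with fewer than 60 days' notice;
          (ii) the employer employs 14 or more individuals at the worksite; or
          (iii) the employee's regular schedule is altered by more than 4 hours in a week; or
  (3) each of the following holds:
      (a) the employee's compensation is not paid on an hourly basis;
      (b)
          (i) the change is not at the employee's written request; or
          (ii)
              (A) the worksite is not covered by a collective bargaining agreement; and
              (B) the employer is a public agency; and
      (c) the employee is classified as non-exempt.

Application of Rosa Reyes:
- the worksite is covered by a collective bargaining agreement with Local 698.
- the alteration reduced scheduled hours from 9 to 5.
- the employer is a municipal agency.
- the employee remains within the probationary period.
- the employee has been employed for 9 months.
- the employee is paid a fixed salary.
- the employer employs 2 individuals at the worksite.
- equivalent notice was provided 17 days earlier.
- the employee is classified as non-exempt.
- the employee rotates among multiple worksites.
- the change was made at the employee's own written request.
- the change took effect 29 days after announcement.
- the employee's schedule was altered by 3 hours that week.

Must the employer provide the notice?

No — not required.

(1) tenure ≥ 18 mo. — fails.
(i) hours reduced — holds.
(ii) past probation — not met.
(a) = T OR F = true.
(A) fixed location — fails.
(B) < 60 days' notice — met.
So (i) is not satisfied (F AND T).
(ii) ≥ 14 at site — not satisfied.
(iii) schedule shift > 4h — not met.
So (b) is not satisfied (F OR F OR F).
(2): T AND F → false.
(a) not (hourly-paid) — met.
(i) not employee-requested — not satisfied.
(A) no CBA — not satisfied.
(B) public agency — holds.
So (ii) is not satisfied (F AND T).
So (b) is not satisfied (F OR F).
(c) non-exempt — satisfied.
(3): T AND F AND T → false.
So Overall is not satisfied (F OR F OR F).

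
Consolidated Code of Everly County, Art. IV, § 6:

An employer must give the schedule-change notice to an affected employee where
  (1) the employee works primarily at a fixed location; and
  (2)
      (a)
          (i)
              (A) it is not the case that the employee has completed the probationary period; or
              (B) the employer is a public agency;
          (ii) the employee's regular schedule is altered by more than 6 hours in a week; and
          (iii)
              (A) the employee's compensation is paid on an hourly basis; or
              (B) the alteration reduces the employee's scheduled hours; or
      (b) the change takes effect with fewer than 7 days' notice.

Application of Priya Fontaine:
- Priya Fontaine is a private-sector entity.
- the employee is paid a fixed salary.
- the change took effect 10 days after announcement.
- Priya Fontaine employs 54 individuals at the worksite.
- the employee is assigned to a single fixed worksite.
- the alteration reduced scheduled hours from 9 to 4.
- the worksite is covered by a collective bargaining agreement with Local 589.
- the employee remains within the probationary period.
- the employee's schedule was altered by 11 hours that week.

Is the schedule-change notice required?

(1) fixed location — met.
(A) not (past probation) — holds.
(B) public agency — fails.
(i) = T OR F = true.
(ii) schedule shift > 6h — satisfied.
(A) hourly-paid — fails.
(B) hours reduced — met.
(iii) = F OR T = true.
(a) = T AND T AND T = true.
(b) < 7 days' notice — fails.
(2) = T OR F = true.
So Overall is satisfied (T AND T).

Yes — required.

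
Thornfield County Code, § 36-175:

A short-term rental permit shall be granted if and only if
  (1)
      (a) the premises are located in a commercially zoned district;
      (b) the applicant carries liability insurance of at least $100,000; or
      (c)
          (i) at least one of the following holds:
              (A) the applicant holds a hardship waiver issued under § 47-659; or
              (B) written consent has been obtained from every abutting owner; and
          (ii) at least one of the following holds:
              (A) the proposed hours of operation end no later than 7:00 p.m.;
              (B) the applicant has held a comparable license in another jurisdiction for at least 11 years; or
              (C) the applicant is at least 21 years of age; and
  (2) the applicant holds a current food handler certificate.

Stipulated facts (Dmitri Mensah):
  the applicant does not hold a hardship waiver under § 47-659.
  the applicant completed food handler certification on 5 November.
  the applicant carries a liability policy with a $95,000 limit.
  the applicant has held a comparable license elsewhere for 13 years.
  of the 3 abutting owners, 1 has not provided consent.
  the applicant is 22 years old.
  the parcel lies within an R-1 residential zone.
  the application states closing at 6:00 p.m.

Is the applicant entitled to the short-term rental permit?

(a) commercially zoned — not satisfied.
(b) insurance ≥ $100,000 — not met.
(A) hardship waiver — fails.
(B) all abutters consent — not satisfied.
So (i) is not satisfied (F OR F).
(A) closes by 7 p.m. — holds.
(B) prior license ≥ 11 yr — met.
(C) age ≥ 21 — holds.
So (ii) is satisfied (T OR T OR T).
(c) = F AND T = false.
(1) = F OR F OR F = false.
(2) food handler cert. — holds.
So Overall is not satisfied (F AND T).

No — denied.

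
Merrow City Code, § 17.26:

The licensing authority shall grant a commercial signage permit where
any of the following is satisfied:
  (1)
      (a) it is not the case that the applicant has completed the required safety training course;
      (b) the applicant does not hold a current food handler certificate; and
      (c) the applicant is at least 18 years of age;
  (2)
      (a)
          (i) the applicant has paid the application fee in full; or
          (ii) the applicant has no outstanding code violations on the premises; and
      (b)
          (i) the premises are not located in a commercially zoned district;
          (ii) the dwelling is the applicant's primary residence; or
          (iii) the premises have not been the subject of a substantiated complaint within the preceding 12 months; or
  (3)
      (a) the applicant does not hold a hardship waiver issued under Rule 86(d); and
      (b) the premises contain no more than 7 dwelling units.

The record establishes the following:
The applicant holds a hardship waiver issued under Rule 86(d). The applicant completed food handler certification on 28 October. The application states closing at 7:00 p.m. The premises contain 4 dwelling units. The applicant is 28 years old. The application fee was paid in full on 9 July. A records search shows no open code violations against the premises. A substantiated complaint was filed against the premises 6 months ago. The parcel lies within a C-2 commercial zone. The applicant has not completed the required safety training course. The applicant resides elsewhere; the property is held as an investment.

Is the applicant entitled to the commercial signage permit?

(a) not (safety training) — met.
(b) not (food handler cert.) — fails.
(c) age ≥ 18 — holds.
So (1) is not satisfied (T AND F AND T).
(i) fee paid — satisfied.
(ii) no code violations — met.
(a) = T OR T = true.
(i) not (commercially zoned) — fails.
(ii) primary residence — fails.
(iii) no complaint in 12 mo. — fails.
So (b) is not satisfied (F OR F OR F).
(2) = T AND F = false.
(a) not (hardship waiver) — not met.
(b) ≤ 7 units — holds.
(3) = F AND T = false.
Overall = F OR F OR F = false.

No — denied.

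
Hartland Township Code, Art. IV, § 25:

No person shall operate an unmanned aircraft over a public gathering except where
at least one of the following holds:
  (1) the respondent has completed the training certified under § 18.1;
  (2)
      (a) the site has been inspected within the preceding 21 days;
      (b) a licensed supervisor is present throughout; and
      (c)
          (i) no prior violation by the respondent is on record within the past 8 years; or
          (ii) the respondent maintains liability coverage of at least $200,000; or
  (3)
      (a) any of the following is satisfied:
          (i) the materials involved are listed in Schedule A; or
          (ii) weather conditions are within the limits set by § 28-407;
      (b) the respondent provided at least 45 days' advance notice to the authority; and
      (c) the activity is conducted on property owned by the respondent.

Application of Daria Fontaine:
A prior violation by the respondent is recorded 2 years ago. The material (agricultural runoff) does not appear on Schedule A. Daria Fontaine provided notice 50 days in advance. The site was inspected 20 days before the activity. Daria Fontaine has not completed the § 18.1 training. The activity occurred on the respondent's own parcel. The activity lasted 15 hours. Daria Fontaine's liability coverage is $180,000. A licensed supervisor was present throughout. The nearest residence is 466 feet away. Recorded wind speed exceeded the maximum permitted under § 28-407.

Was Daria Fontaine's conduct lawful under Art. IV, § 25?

(1) training certified — not satisfied.
(a) site inspected — met.
(b) supervisor present — met.
(i) no prior violation — not met.
(ii) coverage ≥ $200,000 — not satisfied.
(c) = F OR F = false.
(2) = T AND T AND F = false.
(i) Schedule A material — fails.
(ii) weather ok — not satisfied.
(a): F OR F → false.
(b) ≥45 days' notice — satisfied.
(c) own property — holds.
(3): F AND T AND T → false.
So Overall is not satisfied (F OR F OR F).

No — unlawful.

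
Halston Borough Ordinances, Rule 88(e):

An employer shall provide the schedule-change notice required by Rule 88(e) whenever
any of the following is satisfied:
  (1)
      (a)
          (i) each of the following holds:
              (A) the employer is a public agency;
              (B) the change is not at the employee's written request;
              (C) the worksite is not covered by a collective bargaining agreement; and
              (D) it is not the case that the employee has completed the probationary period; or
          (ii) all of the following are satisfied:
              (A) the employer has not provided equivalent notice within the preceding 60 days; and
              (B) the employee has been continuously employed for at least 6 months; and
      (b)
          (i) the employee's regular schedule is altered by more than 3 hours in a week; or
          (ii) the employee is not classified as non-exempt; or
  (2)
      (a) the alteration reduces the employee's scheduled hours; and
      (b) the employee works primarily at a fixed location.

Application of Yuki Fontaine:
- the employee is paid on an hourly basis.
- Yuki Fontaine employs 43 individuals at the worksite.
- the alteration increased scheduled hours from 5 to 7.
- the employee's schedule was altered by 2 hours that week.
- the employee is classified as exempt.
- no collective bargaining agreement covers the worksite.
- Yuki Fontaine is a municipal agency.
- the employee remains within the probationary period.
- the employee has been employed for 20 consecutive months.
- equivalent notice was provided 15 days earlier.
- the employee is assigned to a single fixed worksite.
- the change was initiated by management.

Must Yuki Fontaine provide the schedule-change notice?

(A) public agency — satisfied.
(B) not employee-requested — met.
(C) no CBA — holds.
(D) not (past probation) — satisfied.
(i) = T AND T AND T AND T = true.
(A) no recent notice — fails.
(B) tenure ≥ 6 mo. — satisfied.
(ii): F AND T → false.
(a): T OR F → true.
(i) schedule shift > 3h — not satisfied.
(ii) not (non-exempt) — met.
So (b) is satisfied (F OR T).
(1): T AND T → true.
(a) hours reduced — not met.
(b) fixed location — holds.
So (2) is not satisfied (F AND T).
Overall = T OR F = true.

Yes — required.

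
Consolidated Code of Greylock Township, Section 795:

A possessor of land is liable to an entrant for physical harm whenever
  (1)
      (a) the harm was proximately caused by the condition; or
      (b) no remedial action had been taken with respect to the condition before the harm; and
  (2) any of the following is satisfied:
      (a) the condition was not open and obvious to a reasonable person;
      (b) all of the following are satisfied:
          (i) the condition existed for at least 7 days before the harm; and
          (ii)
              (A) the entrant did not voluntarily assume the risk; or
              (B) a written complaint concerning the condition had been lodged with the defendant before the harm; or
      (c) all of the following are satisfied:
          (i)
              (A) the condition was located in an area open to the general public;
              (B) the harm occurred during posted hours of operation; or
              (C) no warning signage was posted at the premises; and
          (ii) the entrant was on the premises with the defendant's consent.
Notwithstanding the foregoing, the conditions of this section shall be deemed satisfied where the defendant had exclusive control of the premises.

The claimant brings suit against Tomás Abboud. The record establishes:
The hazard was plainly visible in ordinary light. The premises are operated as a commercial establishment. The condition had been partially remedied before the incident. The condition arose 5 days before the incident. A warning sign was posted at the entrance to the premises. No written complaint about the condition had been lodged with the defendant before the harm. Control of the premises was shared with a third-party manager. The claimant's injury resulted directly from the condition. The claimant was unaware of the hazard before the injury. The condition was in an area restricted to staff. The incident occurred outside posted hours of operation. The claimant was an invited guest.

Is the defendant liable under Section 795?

No — not liable.

(a) proximate cause — met.
(b) no remedial action — fails.
(1): T OR F → true.
(a) not open/obvious — not satisfied.
(i) condition ≥7 days old — not met.
(A) no assumed risk — satisfied.
(B) complaint lodged — fails.
(ii): T OR F → true.
(b): F AND T → false.
(A) public area — not met.
(B) during posted hours — fails.
(C) no signage posted — fails.
So (i) is not satisfied (F OR F OR F).
(ii) consent to enter — holds.
(c): F AND T → false.
(2): F OR F OR F → false.
Overall = T AND F = false.
Exception (exclusive control) — not satisfied.
Result: main false OR exception false → false.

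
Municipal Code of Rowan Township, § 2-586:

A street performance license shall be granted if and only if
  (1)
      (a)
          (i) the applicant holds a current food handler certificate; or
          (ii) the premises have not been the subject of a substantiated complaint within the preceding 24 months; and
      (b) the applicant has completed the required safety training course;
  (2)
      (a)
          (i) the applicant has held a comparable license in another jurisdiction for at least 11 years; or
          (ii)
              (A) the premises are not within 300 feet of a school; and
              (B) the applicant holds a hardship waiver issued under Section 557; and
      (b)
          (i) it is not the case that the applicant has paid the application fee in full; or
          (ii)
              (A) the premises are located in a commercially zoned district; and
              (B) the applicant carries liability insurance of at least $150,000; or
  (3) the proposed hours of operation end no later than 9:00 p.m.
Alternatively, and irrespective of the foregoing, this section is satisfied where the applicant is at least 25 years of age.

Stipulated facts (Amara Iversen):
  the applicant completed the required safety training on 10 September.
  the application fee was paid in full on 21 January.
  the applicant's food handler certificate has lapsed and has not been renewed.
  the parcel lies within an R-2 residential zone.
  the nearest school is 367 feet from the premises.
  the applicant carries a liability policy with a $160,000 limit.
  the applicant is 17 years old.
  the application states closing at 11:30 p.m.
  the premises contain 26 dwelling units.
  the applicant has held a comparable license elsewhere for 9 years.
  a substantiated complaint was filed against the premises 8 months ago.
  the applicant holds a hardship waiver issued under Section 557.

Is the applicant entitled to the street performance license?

No — denied.

(i) food handler cert. — not met.
(ii) no complaint in 24 mo. — not satisfied.
(a): F OR F → false.
(b) safety training — met.
(1) = F AND T = false.
(i) prior license ≥ 11 yr — not met.
(A) ≥300 ft from school — holds.
(B) hardship waiver — satisfied.
(ii): T AND T → true.
So (a) is satisfied (F OR T).
(i) not (fee paid) — not satisfied.
(A) commercially zoned — fails.
(B) insurance ≥ $150,000 — holds.
(ii) = F AND T = false.
So (b) is not satisfied (F OR F).
(2): T AND F → false.
(3) closes by 9 p.m. — not met.
Overall = F OR F OR F = false.
Exception (age ≥ 25) — not satisfied.
Result: main false OR exception false → false.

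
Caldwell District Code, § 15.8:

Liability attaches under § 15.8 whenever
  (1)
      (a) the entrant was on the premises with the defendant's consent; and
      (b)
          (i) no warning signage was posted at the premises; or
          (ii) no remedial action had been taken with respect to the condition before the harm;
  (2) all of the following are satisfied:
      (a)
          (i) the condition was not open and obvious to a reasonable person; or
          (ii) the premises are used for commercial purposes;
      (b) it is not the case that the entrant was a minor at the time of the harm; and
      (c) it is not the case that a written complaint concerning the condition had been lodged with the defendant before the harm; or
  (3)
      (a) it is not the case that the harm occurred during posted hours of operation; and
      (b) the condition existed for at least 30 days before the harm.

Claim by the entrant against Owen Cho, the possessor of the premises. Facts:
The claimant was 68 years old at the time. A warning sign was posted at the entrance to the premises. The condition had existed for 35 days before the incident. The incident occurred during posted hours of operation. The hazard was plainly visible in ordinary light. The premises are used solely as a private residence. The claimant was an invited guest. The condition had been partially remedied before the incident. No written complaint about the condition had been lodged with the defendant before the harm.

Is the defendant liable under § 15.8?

(a) consent to enter — satisfied.
(i) no signage posted — not met.
(ii) no remedial action — not met.
(b) = F OR F = false.
(1): T AND F → false.
(i) not open/obvious — not met.
(ii) commercial use — not met.
(a) = F OR F = false.
(b) not (entrant a minor) — satisfied.
(c) not (complaint lodged) — satisfied.
(2): F AND T AND T → false.
(a) not (during posted hours) — fails.
(b) condition ≥30 days old — satisfied.
So (3) is not satisfied (F AND T).
Overall = F OR F OR F = false.

No — not liable.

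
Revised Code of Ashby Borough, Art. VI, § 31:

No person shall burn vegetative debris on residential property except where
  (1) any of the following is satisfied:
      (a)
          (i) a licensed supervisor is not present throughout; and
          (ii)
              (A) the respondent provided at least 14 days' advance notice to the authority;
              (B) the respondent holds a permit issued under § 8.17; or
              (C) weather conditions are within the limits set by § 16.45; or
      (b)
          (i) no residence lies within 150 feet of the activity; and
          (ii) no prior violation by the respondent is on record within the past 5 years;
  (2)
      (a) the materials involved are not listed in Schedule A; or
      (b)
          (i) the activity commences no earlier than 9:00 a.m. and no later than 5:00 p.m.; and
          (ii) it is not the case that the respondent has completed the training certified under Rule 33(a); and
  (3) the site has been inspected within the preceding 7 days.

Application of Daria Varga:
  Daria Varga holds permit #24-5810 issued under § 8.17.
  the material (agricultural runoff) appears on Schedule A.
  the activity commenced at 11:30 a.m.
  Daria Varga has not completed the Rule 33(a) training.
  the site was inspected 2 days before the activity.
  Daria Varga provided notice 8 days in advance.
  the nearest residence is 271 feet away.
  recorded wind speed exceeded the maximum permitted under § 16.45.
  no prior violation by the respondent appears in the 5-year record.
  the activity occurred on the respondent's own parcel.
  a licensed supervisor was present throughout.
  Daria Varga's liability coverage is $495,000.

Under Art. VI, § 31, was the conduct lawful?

(i) not (supervisor present) — not satisfied.
(A) ≥14 days' notice — fails.
(B) holds permit — met.
(C) weather ok — fails.
(ii): F OR T OR F → true.
(a): F AND T → false.
(i) no residence in 150 ft — holds.
(ii) no prior violation — satisfied.
(b): T AND T → true.
(1): F OR T → true.
(a) not (Schedule A material) — not satisfied.
(i) start within hours — met.
(ii) not (training certified) — holds.
(b): T AND T → true.
(2) = F OR T = true.
(3) site inspected — met.
Overall: T AND T AND T → true.

Yes — lawful.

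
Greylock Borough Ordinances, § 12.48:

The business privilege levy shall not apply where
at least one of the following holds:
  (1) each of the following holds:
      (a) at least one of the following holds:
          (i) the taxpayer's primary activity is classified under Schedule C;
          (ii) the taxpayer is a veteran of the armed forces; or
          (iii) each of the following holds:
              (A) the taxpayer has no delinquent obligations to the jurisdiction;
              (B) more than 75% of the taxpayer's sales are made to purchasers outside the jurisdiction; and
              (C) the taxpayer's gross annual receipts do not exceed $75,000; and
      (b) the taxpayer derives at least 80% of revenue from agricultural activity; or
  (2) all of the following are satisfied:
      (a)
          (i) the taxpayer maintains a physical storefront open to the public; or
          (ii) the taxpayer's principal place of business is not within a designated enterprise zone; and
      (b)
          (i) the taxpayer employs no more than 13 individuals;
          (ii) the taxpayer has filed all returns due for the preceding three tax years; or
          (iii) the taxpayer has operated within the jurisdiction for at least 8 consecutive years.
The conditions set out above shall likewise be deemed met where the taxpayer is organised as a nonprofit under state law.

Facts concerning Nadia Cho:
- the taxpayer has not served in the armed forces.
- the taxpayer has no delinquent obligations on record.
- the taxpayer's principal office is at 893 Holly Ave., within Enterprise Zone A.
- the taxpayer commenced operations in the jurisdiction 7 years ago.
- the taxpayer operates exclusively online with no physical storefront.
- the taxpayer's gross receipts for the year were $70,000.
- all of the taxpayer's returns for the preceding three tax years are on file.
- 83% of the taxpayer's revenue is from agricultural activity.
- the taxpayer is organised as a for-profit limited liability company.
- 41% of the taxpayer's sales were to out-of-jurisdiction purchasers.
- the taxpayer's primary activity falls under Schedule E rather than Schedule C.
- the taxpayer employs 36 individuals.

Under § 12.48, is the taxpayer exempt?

No — not exempt.

(i) Schedule C activity — not satisfied.
(ii) veteran — fails.
(A) no delinquency — met.
(B) >75% out-of-jur. sales — fails.
(C) receipts ≤ $75,000 — met.
(iii): T AND F AND T → false.
(a) = F OR F OR F = false.
(b) ≥80% agricultural — holds.
(1) = F AND T = false.
(i) has storefront — fails.
(ii) not (in enterprise zone) — not satisfied.
(a) = F OR F = false.
(i) ≤ 13 employees — not met.
(ii) returns current — met.
(iii) ≥ 8 yrs in jurisdiction — not met.
(b): F OR T OR F → true.
(2) = F AND T = false.
So Overall is not satisfied (F OR F).
Exception (nonprofit) — not satisfied.
Result: main false OR exception false → false.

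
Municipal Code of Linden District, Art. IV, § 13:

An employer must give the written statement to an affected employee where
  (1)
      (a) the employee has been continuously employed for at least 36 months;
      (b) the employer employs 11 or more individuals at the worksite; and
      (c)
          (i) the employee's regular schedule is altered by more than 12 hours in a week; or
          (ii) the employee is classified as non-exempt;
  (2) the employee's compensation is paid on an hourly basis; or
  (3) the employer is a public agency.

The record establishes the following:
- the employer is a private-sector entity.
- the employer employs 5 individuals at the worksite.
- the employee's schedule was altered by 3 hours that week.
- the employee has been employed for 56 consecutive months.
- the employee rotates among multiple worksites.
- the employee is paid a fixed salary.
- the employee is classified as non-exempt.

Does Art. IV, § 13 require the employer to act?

(a) tenure ≥ 36 mo. — met.
(b) ≥ 11 at site — not met.
(i) schedule shift > 12h — not met.
(ii) non-exempt — satisfied.
(c): F OR T → true.
So (1) is not satisfied (T AND F AND T).
(2) hourly-paid — not satisfied.
(3) public agency — not met.
Overall = F OR F OR F = false.

No — not required.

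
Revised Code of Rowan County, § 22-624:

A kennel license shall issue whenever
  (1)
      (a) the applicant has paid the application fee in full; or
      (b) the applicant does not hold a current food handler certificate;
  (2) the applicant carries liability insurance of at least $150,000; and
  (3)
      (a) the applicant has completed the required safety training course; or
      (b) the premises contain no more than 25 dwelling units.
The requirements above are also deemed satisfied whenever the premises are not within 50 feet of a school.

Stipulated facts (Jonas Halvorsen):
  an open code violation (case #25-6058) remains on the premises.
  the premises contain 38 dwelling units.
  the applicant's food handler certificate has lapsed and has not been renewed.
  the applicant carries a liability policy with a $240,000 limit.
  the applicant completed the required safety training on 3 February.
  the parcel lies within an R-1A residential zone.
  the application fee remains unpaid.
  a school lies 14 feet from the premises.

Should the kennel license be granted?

(a) fee paid — not satisfied.
(b) not (food handler cert.) — satisfied.
(1) = F OR T = true.
(2) insurance ≥ $150,000 — holds.
(a) safety training — satisfied.
(b) ≤ 25 units — not satisfied.
(3): T OR F → true.
Overall: T AND T AND T → true.
Exception (≥50 ft from school) — not satisfied.
Result: main true OR exception false → true.

Yes — granted.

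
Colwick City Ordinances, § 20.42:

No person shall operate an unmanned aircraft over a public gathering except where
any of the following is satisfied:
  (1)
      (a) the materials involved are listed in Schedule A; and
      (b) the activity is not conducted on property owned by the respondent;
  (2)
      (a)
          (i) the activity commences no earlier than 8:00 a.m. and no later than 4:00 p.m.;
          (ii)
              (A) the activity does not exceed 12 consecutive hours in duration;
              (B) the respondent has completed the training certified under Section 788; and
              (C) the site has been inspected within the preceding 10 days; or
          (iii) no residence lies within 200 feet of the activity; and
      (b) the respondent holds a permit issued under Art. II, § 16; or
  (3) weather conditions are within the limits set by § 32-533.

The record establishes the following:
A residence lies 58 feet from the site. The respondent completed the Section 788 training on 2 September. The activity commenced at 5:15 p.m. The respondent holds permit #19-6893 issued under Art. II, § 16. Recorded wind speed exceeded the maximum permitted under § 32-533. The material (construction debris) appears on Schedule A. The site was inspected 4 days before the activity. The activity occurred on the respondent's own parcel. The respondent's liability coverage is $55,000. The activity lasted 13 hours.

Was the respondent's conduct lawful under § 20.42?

No — unlawful.

(a) Schedule A material — met.
(b) not (own property) — fails.
(1): T AND F → false.
(i) start within hours — not met.
(A) ≤ 12 hrs duration — fails.
(B) training certified — met.
(C) site inspected — met.
(ii) = F AND T AND T = false.
(iii) no residence in 200 ft — not met.
So (a) is not satisfied (F OR F OR F).
(b) holds permit — met.
(2) = F AND T = false.
(3) weather ok — not satisfied.
So Overall is not satisfied (F OR F OR F).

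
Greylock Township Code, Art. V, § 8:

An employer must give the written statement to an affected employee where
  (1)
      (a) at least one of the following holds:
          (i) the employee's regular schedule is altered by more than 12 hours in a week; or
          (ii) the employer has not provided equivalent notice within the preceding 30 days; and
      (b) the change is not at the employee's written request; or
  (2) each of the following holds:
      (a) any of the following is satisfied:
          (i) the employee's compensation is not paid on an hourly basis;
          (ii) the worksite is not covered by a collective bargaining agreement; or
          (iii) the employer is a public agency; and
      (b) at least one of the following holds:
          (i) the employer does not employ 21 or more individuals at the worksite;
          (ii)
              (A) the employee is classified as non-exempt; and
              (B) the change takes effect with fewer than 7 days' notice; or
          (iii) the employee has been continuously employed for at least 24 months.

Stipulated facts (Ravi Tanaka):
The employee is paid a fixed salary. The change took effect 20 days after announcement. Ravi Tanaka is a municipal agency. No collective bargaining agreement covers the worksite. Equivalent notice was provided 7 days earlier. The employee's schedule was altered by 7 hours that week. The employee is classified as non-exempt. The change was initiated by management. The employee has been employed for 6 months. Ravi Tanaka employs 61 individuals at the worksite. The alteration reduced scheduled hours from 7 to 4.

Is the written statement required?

No — not required.

(i) schedule shift > 12h — not met.
(ii) no recent notice — not satisfied.
So (a) is not satisfied (F OR F).
(b) not employee-requested — satisfied.
(1): F AND T → false.
(i) not (hourly-paid) — satisfied.
(ii) no CBA — satisfied.
(iii) public agency — holds.
(a): T OR T OR T → true.
(i) not (≥ 21 at site) — not met.
(A) non-exempt — met.
(B) < 7 days' notice — not met.
So (ii) is not satisfied (T AND F).
(iii) tenure ≥ 24 mo. — not met.
(b) = F OR F OR F = false.
(2): T AND F → false.
Overall = F OR F = false.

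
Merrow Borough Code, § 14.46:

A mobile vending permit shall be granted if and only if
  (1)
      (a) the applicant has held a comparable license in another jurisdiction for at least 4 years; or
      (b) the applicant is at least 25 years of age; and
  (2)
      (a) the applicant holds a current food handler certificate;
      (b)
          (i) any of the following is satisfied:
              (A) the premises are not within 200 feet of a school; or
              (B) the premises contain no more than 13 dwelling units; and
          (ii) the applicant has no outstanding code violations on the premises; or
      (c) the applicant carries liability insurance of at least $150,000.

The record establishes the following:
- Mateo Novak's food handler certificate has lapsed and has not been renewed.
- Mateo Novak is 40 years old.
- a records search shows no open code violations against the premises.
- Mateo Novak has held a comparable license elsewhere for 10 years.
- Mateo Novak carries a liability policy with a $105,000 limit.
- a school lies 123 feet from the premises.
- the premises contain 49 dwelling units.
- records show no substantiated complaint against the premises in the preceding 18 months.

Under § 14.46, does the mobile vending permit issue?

(a) prior license ≥ 4 yr — met.
(b) age ≥ 25 — holds.
So (1) is satisfied (T OR T).
(a) food handler cert. — fails.
(A) ≥200 ft from school — fails.
(B) ≤ 13 units — fails.
(i): F OR F → false.
(ii) no code violations — holds.
(b): F AND T → false.
(c) insurance ≥ $150,000 — fails.
(2) = F OR F OR F = false.
Overall: T AND F → false.

No — denied.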